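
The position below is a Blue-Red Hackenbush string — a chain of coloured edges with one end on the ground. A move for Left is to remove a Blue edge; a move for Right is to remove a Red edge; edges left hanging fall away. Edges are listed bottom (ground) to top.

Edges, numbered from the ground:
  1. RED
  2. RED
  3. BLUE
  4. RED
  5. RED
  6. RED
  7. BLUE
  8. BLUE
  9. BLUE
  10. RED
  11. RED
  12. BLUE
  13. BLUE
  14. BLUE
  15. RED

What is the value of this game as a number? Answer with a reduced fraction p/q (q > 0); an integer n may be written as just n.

-15459/8192

1 of 15 · R · max L −∞ · min R 0 → -1
2 of 15 · RR · max L −∞ · min R -1 → -2
3 of 15 · RRB · max L -2 · min R -1 → -3/2
4 of 15 · RRBR · max L -2 · min R -3/2 → -7/4
5 of 15 · RRBRR · max L -2 · min R -7/4 → -15/8
6 of 15 · RRBRRR · max L -2 · min R -15/8 → -31/16
7 of 15 · RRBRRRB · max L -31/16 · min R -15/8 → -61/32
8 of 15 · RRBRRRBB · max L -61/32 · min R -15/8 → -121/64
9 of 15 · RRBRRRBBB · max L -121/64 · min R -15/8 → -241/128
10 of 15 · RRBRRRBBBR · max L -121/64 · min R -241/128 → -483/256
11 of 15 · RRBRRRBBBRR · max L -121/64 · min R -483/256 → -967/512
12 of 15 · RRBRRRBBBRRB · max L -967/512 · min R -483/256 → -1933/1024
13 of 15 · RRBRRRBBBRRBB · max L -1933/1024 · min R -483/256 → -3865/2048
14 of 15 · RRBRRRBBBRRBBB · max L -3865/2048 · min R -483/256 → -7729/4096
15 of 15 · RRBRRRBBBRRBBBR · max L -3865/2048 · min R -7729/4096 → -15459/8192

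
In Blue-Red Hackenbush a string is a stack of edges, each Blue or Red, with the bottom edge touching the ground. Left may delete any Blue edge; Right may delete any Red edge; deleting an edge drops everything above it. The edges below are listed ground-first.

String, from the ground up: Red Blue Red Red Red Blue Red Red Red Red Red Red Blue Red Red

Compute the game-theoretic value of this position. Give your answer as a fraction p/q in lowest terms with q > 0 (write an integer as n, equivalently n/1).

-15351/16384

Build val(s[:k]) for k = 1..15, string s = Red Blue Red Red Red Blue Red Red Red Red Red Red Blue Red Red.
step 1: add Red to get R; options L={ — } R={ 0 } => -1
step 2: add Blue to get RB; options L={ -1 } R={ 0 } => -1/2
step 3: add Red to get RBR; options L={ -1 } R={ -1/2 0 } => -3/4
step 4: add Red to get RBRR; options L={ -1 } R={ -3/4 -1/2 0 } => -7/8
step 5: add Red to get RBRRR; options L={ -1 } R={ -7/8 -3/4 -1/2 0 } => -15/16
step 6: add Blue to get RBRRRB; options L={ -1 -15/16 } R={ -7/8 -3/4 -1/2 0 } => -29/32
step 7: add Red to get RBRRRBR; options L={ -1 -15/16 } R={ -29/32 -7/8 -3/4 -1/2 0 } => -59/64
step 8: add Red to get RBRRRBRR; options L={ -1 -15/16 } R={ -59/64 -29/32 -7/8 -3/4 -1/2 0 } => -119/128
step 9: add Red to get RBRRRBRRR; options L={ -1 -15/16 } R={ -119/128 -59/64 -29/32 -7/8 -3/4 -1/2 0 } => -239/256
step 10: add Red to get RBRRRBRRRR; options L={ -1 -15/16 } R={ -239/256 -119/128 -59/64 -29/32 -7/8 -3/4 -1/2 0 } => -479/512
step 11: add Red to get RBRRRBRRRRR; options L={ -1 -15/16 } R={ -479/512 -239/256 -119/128 -59/64 -29/32 -7/8 -3/4 -1/2 0 } => -959/1024
step 12: add Red to get RBRRRBRRRRRR; options L={ -1 -15/16 } R={ -959/1024 -479/512 -239/256 -119/128 -59/64 -29/32 -7/8 -3/4 -1/2 0 } => -1919/2048
step 13: add Blue to get RBRRRBRRRRRRB; options L={ -1 -15/16 -1919/2048 } R={ -959/1024 -479/512 -239/256 -119/128 -59/64 -29/32 -7/8 -3/4 -1/2 0 } => -3837/4096
step 14: add Red to get RBRRRBRRRRRRBR; options L={ -1 -15/16 -1919/2048 } R={ -3837/4096 -959/1024 -479/512 -239/256 -119/128 -59/64 -29/32 -7/8 -3/4 -1/2 0 } => -7675/8192
step 15: add Red to get RBRRRBRRRRRRBRR; options L={ -1 -15/16 -1919/2048 } R={ -7675/8192 -3837/4096 -959/1024 -479/512 -239/256 -119/128 -59/64 -29/32 -7/8 -3/4 -1/2 0 } => -15351/16384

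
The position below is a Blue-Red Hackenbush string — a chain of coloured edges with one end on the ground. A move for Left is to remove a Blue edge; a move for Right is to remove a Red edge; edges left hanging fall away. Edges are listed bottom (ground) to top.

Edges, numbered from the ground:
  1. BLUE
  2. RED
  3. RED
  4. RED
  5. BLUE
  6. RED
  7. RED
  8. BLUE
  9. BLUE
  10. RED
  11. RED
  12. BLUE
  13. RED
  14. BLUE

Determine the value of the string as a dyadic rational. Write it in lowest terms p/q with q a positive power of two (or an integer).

1227/8192

Prefix values for BLUE RED RED RED BLUE RED RED BLUE BLUE RED RED BLUE RED BLUE via {L|R} + simplicity:
edge 1 of 14 (BLUE): { 0 | · } → 1
edge 2 of 14 (RED): { 0 | 1 } → 1/2
edge 3 of 14 (RED): { 0 | 1/2; 1 } → 1/4
edge 4 of 14 (RED): { 0 | 1/4; 1/2; 1 } → 1/8
edge 5 of 14 (BLUE): { 0; 1/8 | 1/4; 1/2; 1 } → 3/16
edge 6 of 14 (RED): { 0; 1/8 | 3/16; 1/4; 1/2; 1 } → 5/32
edge 7 of 14 (RED): { 0; 1/8 | 5/32; 3/16; 1/4; 1/2; 1 } → 9/64
edge 8 of 14 (BLUE): { 0; 1/8; 9/64 | 5/32; 3/16; 1/4; 1/2; 1 } → 19/128
edge 9 of 14 (BLUE): { 0; 1/8; 9/64; 19/128 | 5/32; 3/16; 1/4; 1/2; 1 } → 39/256
edge 10 of 14 (RED): { 0; 1/8; 9/64; 19/128 | 39/256; 5/32; 3/16; 1/4; 1/2; 1 } → 77/512
edge 11 of 14 (RED): { 0; 1/8; 9/64; 19/128 | 77/512; 39/256; 5/32; 3/16; 1/4; 1/2; 1 } → 153/1024
edge 12 of 14 (BLUE): { 0; 1/8; 9/64; 19/128; 153/1024 | 77/512; 39/256; 5/32; 3/16; 1/4; 1/2; 1 } → 307/2048
edge 13 of 14 (RED): { 0; 1/8; 9/64; 19/128; 153/1024 | 307/2048; 77/512; 39/256; 5/32; 3/16; 1/4; 1/2; 1 } → 613/4096
edge 14 of 14 (BLUE): { 0; 1/8; 9/64; 19/128; 153/1024; 613/4096 | 307/2048; 77/512; 39/256; 5/32; 3/16; 1/4; 1/2; 1 } → 1227/8192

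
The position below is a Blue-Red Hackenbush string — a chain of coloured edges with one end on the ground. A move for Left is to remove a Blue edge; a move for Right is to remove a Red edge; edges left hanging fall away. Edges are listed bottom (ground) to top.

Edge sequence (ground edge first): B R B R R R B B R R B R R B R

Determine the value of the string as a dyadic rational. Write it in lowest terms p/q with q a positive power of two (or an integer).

8997/16384

Recurse on prefixes of the 15-edge string B R B R R R B B R R B R R B R:
g_1 [B]  L=[0]  R=[—]  — 1
g_2 [BR]  L=[0]  R=[1]  — 1/2
g_3 [BRB]  L=[0,1/2]  R=[1]  — 3/4
g_4 [BRBR]  L=[0,1/2]  R=[3/4,1]  — 5/8
g_5 [BRBRR]  L=[0,1/2]  R=[5/8,3/4,1]  — 9/16
g_6 [BRBRRR]  L=[0,1/2]  R=[9/16,5/8,3/4,1]  — 17/32
g_7 [BRBRRRB]  L=[0,1/2,17/32]  R=[9/16,5/8,3/4,1]  — 35/64
g_8 [BRBRRRBB]  L=[0,1/2,17/32,35/64]  R=[9/16,5/8,3/4,1]  — 71/128
g_9 [BRBRRRBBR]  L=[0,1/2,17/32,35/64]  R=[71/128,9/16,5/8,3/4,1]  — 141/256
g_10 [BRBRRRBBRR]  L=[0,1/2,17/32,35/64]  R=[141/256,71/128,9/16,5/8,3/4,1]  — 281/512
g_11 [BRBRRRBBRRB]  L=[0,1/2,17/32,35/64,281/512]  R=[141/256,71/128,9/16,5/8,3/4,1]  — 563/1024
g_12 [BRBRRRBBRRBR]  L=[0,1/2,17/32,35/64,281/512]  R=[563/1024,141/256,71/128,9/16,5/8,3/4,1]  — 1125/2048
g_13 [BRBRRRBBRRBRR]  L=[0,1/2,17/32,35/64,281/512]  R=[1125/2048,563/1024,141/256,71/128,9/16,5/8,3/4,1]  — 2249/4096
g_14 [BRBRRRBBRRBRRB]  L=[0,1/2,17/32,35/64,281/512,2249/4096]  R=[1125/2048,563/1024,141/256,71/128,9/16,5/8,3/4,1]  — 4499/8192
g_15 [BRBRRRBBRRBRRBR]  L=[0,1/2,17/32,35/64,281/512,2249/4096]  R=[4499/8192,1125/2048,563/1024,141/256,71/128,9/16,5/8,3/4,1]  — 8997/16384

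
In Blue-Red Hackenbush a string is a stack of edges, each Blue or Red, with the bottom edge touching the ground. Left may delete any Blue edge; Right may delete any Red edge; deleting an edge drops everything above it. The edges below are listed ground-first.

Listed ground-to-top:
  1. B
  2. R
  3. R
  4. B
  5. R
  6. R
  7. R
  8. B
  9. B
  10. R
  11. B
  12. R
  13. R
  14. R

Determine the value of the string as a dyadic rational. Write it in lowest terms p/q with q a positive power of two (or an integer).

1 of 14 · B · max L 0 · min R +∞ so 1
2 of 14 · BR · max L 0 · min R 1 so 1/2
3 of 14 · BRR · max L 0 · min R 1/2 so 1/4
4 of 14 · BRRB · max L 1/4 · min R 1/2 so 3/8
5 of 14 · BRRBR · max L 1/4 · min R 3/8 so 5/16
6 of 14 · BRRBRR · max L 1/4 · min R 5/16 so 9/32
7 of 14 · BRRBRRR · max L 1/4 · min R 9/32 so 17/64
8 of 14 · BRRBRRRB · max L 17/64 · min R 9/32 so 35/128
9 of 14 · BRRBRRRBB · max L 35/128 · min R 9/32 so 71/256
10 of 14 · BRRBRRRBBR · max L 35/128 · min R 71/256 so 141/512
11 of 14 · BRRBRRRBBRB · max L 141/512 · min R 71/256 so 283/1024
12 of 14 · BRRBRRRBBRBR · max L 141/512 · min R 283/1024 so 565/2048
13 of 14 · BRRBRRRBBRBRR · max L 141/512 · min R 565/2048 so 1129/4096
14 of 14 · BRRBRRRBBRBRRR · max L 141/512 · min R 1129/4096 so 2257/8192

2257/8192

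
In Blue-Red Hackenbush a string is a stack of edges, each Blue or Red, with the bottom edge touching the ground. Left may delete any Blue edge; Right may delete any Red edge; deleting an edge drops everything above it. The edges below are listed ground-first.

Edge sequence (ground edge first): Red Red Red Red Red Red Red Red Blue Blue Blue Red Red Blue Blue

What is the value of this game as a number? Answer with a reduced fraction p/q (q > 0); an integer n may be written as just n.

edge 1 of 15 (Red): { ∅ | 0 } — -1
edge 2 of 15 (Red): { ∅ | -1 0 } — -2
edge 3 of 15 (Red): { ∅ | -2 -1 0 } — -3
edge 4 of 15 (Red): { ∅ | -3 -2 -1 0 } — -4
edge 5 of 15 (Red): { ∅ | -4 -3 -2 -1 0 } — -5
edge 6 of 15 (Red): { ∅ | -5 -4 -3 -2 -1 0 } — -6
edge 7 of 15 (Red): { ∅ | -6 -5 -4 -3 -2 -1 0 } — -7
edge 8 of 15 (Red): { ∅ | -7 -6 -5 -4 -3 -2 -1 0 } — -8
edge 9 of 15 (Blue): { -8 | -7 -6 -5 -4 -3 -2 -1 0 } — -15/2
edge 10 of 15 (Blue): { -8 -15/2 | -7 -6 -5 -4 -3 -2 -1 0 } — -29/4
edge 11 of 15 (Blue): { -8 -15/2 -29/4 | -7 -6 -5 -4 -3 -2 -1 0 } — -57/8
edge 12 of 15 (Red): { -8 -15/2 -29/4 | -57/8 -7 -6 -5 -4 -3 -2 -1 0 } — -115/16
edge 13 of 15 (Red): { -8 -15/2 -29/4 | -115/16 -57/8 -7 -6 -5 -4 -3 -2 -1 0 } — -231/32
edge 14 of 15 (Blue): { -8 -15/2 -29/4 -231/32 | -115/16 -57/8 -7 -6 -5 -4 -3 -2 -1 0 } — -461/64
edge 15 of 15 (Blue): { -8 -15/2 -29/4 -231/32 -461/64 | -115/16 -57/8 -7 -6 -5 -4 -3 -2 -1 0 } — -921/128

-921/128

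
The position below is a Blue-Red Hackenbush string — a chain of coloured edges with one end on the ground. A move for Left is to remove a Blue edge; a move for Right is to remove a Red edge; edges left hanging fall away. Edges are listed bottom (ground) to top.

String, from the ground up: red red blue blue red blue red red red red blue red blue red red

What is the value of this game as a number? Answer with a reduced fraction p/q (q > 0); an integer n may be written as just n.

Prefix values for red red blue blue red blue red red red red blue red blue red red via {L|R} + simplicity:
r: Left {  }, Right { 0 } -> simplest -1
rr: Left {  }, Right { -1, 0 } -> simplest -2
rrb: Left { -2 }, Right { -1, 0 } -> simplest -3/2
rrbb: Left { -2, -3/2 }, Right { -1, 0 } -> simplest -5/4
rrbbr: Left { -2, -3/2 }, Right { -5/4, -1, 0 } -> simplest -11/8
rrbbrb: Left { -2, -3/2, -11/8 }, Right { -5/4, -1, 0 } -> simplest -21/16
rrbbrbr: Left { -2, -3/2, -11/8 }, Right { -21/16, -5/4, -1, 0 } -> simplest -43/32
rrbbrbrr: Left { -2, -3/2, -11/8 }, Right { -43/32, -21/16, -5/4, -1, 0 } -> simplest -87/64
rrbbrbrrr: Left { -2, -3/2, -11/8 }, Right { -87/64, -43/32, -21/16, -5/4, -1, 0 } -> simplest -175/128
rrbbrbrrrr: Left { -2, -3/2, -11/8 }, Right { -175/128, -87/64, -43/32, -21/16, -5/4, -1, 0 } -> simplest -351/256
rrbbrbrrrrb: Left { -2, -3/2, -11/8, -351/256 }, Right { -175/128, -87/64, -43/32, -21/16, -5/4, -1, 0 } -> simplest -701/512
rrbbrbrrrrbr: Left { -2, -3/2, -11/8, -351/256 }, Right { -701/512, -175/128, -87/64, -43/32, -21/16, -5/4, -1, 0 } -> simplest -1403/1024
rrbbrbrrrrbrb: Left { -2, -3/2, -11/8, -351/256, -1403/1024 }, Right { -701/512, -175/128, -87/64, -43/32, -21/16, -5/4, -1, 0 } -> simplest -2805/2048
rrbbrbrrrrbrbr: Left { -2, -3/2, -11/8, -351/256, -1403/1024 }, Right { -2805/2048, -701/512, -175/128, -87/64, -43/32, -21/16, -5/4, -1, 0 } -> simplest -5611/4096
rrbbrbrrrrbrbrr: Left { -2, -3/2, -11/8, -351/256, -1403/1024 }, Right { -5611/4096, -2805/2048, -701/512, -175/128, -87/64, -43/32, -21/16, -5/4, -1, 0 } -> simplest -11223/8192

-11223/8192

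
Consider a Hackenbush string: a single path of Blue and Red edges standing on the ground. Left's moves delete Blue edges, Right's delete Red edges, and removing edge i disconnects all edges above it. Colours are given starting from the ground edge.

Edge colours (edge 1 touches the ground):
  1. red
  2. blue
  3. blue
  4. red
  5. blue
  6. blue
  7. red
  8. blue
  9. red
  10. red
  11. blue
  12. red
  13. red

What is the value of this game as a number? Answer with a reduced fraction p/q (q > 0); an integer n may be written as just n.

-1207/4096

Recurse on prefixes of the 13-edge string red blue blue red blue blue red blue red red blue red red:
1 of 13 · r · max L −∞ · min R 0 — -1
2 of 13 · rb · max L -1 · min R 0 — -1/2
3 of 13 · rbb · max L -1/2 · min R 0 — -1/4
4 of 13 · rbbr · max L -1/2 · min R -1/4 — -3/8
5 of 13 · rbbrb · max L -3/8 · min R -1/4 — -5/16
6 of 13 · rbbrbb · max L -5/16 · min R -1/4 — -9/32
7 of 13 · rbbrbbr · max L -5/16 · min R -9/32 — -19/64
8 of 13 · rbbrbbrb · max L -19/64 · min R -9/32 — -37/128
9 of 13 · rbbrbbrbr · max L -19/64 · min R -37/128 — -75/256
10 of 13 · rbbrbbrbrr · max L -19/64 · min R -75/256 — -151/512
11 of 13 · rbbrbbrbrrb · max L -151/512 · min R -75/256 — -301/1024
12 of 13 · rbbrbbrbrrbr · max L -151/512 · min R -301/1024 — -603/2048
13 of 13 · rbbrbbrbrrbrr · max L -151/512 · min R -603/2048 — -1207/4096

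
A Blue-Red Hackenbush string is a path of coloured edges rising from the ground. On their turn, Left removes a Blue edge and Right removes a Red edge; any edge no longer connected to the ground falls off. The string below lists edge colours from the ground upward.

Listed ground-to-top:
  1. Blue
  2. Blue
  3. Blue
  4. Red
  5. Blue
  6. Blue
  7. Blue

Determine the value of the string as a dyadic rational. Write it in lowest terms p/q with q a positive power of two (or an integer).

47/16

1 of 7 · B · max L 0 · min R +∞ → 1
2 of 7 · BB · max L 1 · min R +∞ → 2
3 of 7 · BBB · max L 2 · min R +∞ → 3
4 of 7 · BBBR · max L 2 · min R 3 → 5/2
5 of 7 · BBBRB · max L 5/2 · min R 3 → 11/4
6 of 7 · BBBRBB · max L 11/4 · min R 3 → 23/8
7 of 7 · BBBRBBB · max L 23/8 · min R 3 → 47/16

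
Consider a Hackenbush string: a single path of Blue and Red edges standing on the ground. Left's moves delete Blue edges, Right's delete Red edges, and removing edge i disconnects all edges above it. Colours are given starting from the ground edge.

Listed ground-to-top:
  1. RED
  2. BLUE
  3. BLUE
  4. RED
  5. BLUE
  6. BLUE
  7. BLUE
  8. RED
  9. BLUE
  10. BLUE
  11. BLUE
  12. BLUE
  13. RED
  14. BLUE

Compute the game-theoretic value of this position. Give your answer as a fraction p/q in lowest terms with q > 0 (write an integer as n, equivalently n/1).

-2181/8192

1 of 14 · R · max L −∞ · min R 0 ⇒ -1
2 of 14 · RB · max L -1 · min R 0 ⇒ -1/2
3 of 14 · RBB · max L -1/2 · min R 0 ⇒ -1/4
4 of 14 · RBBR · max L -1/2 · min R -1/4 ⇒ -3/8
5 of 14 · RBBRB · max L -3/8 · min R -1/4 ⇒ -5/16
6 of 14 · RBBRBB · max L -5/16 · min R -1/4 ⇒ -9/32
7 of 14 · RBBRBBB · max L -9/32 · min R -1/4 ⇒ -17/64
8 of 14 · RBBRBBBR · max L -9/32 · min R -17/64 ⇒ -35/128
9 of 14 · RBBRBBBRB · max L -35/128 · min R -17/64 ⇒ -69/256
10 of 14 · RBBRBBBRBB · max L -69/256 · min R -17/64 ⇒ -137/512
11 of 14 · RBBRBBBRBBB · max L -137/512 · min R -17/64 ⇒ -273/1024
12 of 14 · RBBRBBBRBBBB · max L -273/1024 · min R -17/64 ⇒ -545/2048
13 of 14 · RBBRBBBRBBBBR · max L -273/1024 · min R -545/2048 ⇒ -1091/4096
14 of 14 · RBBRBBBRBBBBRB · max L -1091/4096 · min R -545/2048 ⇒ -2181/8192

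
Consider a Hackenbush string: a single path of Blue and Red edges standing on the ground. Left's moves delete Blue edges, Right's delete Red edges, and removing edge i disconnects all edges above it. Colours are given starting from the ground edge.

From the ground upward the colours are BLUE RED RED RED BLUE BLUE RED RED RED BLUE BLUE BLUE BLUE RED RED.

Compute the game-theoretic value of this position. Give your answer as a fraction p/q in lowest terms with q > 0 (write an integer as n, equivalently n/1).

edge 1 of 15 (BLUE): { 0 | (no moves) } ⇒ 1
edge 2 of 15 (RED): { 0 | 1 } ⇒ 1/2
edge 3 of 15 (RED): { 0 | 1/2 1 } ⇒ 1/4
edge 4 of 15 (RED): { 0 | 1/4 1/2 1 } ⇒ 1/8
edge 5 of 15 (BLUE): { 0 1/8 | 1/4 1/2 1 } ⇒ 3/16
edge 6 of 15 (BLUE): { 0 1/8 3/16 | 1/4 1/2 1 } ⇒ 7/32
edge 7 of 15 (RED): { 0 1/8 3/16 | 7/32 1/4 1/2 1 } ⇒ 13/64
edge 8 of 15 (RED): { 0 1/8 3/16 | 13/64 7/32 1/4 1/2 1 } ⇒ 25/128
edge 9 of 15 (RED): { 0 1/8 3/16 | 25/128 13/64 7/32 1/4 1/2 1 } ⇒ 49/256
edge 10 of 15 (BLUE): { 0 1/8 3/16 49/256 | 25/128 13/64 7/32 1/4 1/2 1 } ⇒ 99/512
edge 11 of 15 (BLUE): { 0 1/8 3/16 49/256 99/512 | 25/128 13/64 7/32 1/4 1/2 1 } ⇒ 199/1024
edge 12 of 15 (BLUE): { 0 1/8 3/16 49/256 99/512 199/1024 | 25/128 13/64 7/32 1/4 1/2 1 } ⇒ 399/2048
edge 13 of 15 (BLUE): { 0 1/8 3/16 49/256 99/512 199/1024 399/2048 | 25/128 13/64 7/32 1/4 1/2 1 } ⇒ 799/4096
edge 14 of 15 (RED): { 0 1/8 3/16 49/256 99/512 199/1024 399/2048 | 799/4096 25/128 13/64 7/32 1/4 1/2 1 } ⇒ 1597/8192
edge 15 of 15 (RED): { 0 1/8 3/16 49/256 99/512 199/1024 399/2048 | 1597/8192 799/4096 25/128 13/64 7/32 1/4 1/2 1 } ⇒ 3193/16384

3193/16384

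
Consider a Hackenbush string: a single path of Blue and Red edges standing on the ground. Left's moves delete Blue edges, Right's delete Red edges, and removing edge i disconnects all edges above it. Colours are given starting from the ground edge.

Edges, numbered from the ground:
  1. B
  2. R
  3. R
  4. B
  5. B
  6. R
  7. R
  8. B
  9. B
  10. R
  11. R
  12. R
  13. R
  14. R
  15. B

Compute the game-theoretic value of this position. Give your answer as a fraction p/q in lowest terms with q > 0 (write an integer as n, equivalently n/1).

G(B) = { 0 | — } gives 1
G(BR) = { 0 | 1 } gives 1/2
G(BRR) = { 0 | 1/2 1 } gives 1/4
G(BRRB) = { 0 1/4 | 1/2 1 } gives 3/8
G(BRRBB) = { 0 1/4 3/8 | 1/2 1 } gives 7/16
G(BRRBBR) = { 0 1/4 3/8 | 7/16 1/2 1 } gives 13/32
G(BRRBBRR) = { 0 1/4 3/8 | 13/32 7/16 1/2 1 } gives 25/64
G(BRRBBRRB) = { 0 1/4 3/8 25/64 | 13/32 7/16 1/2 1 } gives 51/128
G(BRRBBRRBB) = { 0 1/4 3/8 25/64 51/128 | 13/32 7/16 1/2 1 } gives 103/256
G(BRRBBRRBBR) = { 0 1/4 3/8 25/64 51/128 | 103/256 13/32 7/16 1/2 1 } gives 205/512
G(BRRBBRRBBRR) = { 0 1/4 3/8 25/64 51/128 | 205/512 103/256 13/32 7/16 1/2 1 } gives 409/1024
G(BRRBBRRBBRRR) = { 0 1/4 3/8 25/64 51/128 | 409/1024 205/512 103/256 13/32 7/16 1/2 1 } gives 817/2048
G(BRRBBRRBBRRRR) = { 0 1/4 3/8 25/64 51/128 | 817/2048 409/1024 205/512 103/256 13/32 7/16 1/2 1 } gives 1633/4096
G(BRRBBRRBBRRRRR) = { 0 1/4 3/8 25/64 51/128 | 1633/4096 817/2048 409/1024 205/512 103/256 13/32 7/16 1/2 1 } gives 3265/8192
G(BRRBBRRBBRRRRRB) = { 0 1/4 3/8 25/64 51/128 3265/8192 | 1633/4096 817/2048 409/1024 205/512 103/256 13/32 7/16 1/2 1 } gives 6531/16384

6531/16384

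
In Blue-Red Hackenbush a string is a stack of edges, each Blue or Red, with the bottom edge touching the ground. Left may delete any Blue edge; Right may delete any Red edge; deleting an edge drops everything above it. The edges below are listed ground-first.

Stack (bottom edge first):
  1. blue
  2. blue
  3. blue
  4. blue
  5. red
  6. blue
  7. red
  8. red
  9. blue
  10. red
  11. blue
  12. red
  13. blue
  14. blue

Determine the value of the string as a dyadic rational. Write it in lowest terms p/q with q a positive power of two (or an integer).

Recurse on prefixes of the 14-edge string blue blue blue blue red blue red red blue red blue red blue blue:
step 1: add blue to get b; options L={ 0 } R={ · } ⇒ 1
step 2: add blue to get bb; options L={ 0, 1 } R={ · } ⇒ 2
step 3: add blue to get bbb; options L={ 0, 1, 2 } R={ · } ⇒ 3
step 4: add blue to get bbbb; options L={ 0, 1, 2, 3 } R={ · } ⇒ 4
step 5: add red to get bbbbr; options L={ 0, 1, 2, 3 } R={ 4 } ⇒ 7/2
step 6: add blue to get bbbbrb; options L={ 0, 1, 2, 3, 7/2 } R={ 4 } ⇒ 15/4
step 7: add red to get bbbbrbr; options L={ 0, 1, 2, 3, 7/2 } R={ 15/4, 4 } ⇒ 29/8
step 8: add red to get bbbbrbrr; options L={ 0, 1, 2, 3, 7/2 } R={ 29/8, 15/4, 4 } ⇒ 57/16
step 9: add blue to get bbbbrbrrb; options L={ 0, 1, 2, 3, 7/2, 57/16 } R={ 29/8, 15/4, 4 } ⇒ 115/32
step 10: add red to get bbbbrbrrbr; options L={ 0, 1, 2, 3, 7/2, 57/16 } R={ 115/32, 29/8, 15/4, 4 } ⇒ 229/64
step 11: add blue to get bbbbrbrrbrb; options L={ 0, 1, 2, 3, 7/2, 57/16, 229/64 } R={ 115/32, 29/8, 15/4, 4 } ⇒ 459/128
step 12: add red to get bbbbrbrrbrbr; options L={ 0, 1, 2, 3, 7/2, 57/16, 229/64 } R={ 459/128, 115/32, 29/8, 15/4, 4 } ⇒ 917/256
step 13: add blue to get bbbbrbrrbrbrb; options L={ 0, 1, 2, 3, 7/2, 57/16, 229/64, 917/256 } R={ 459/128, 115/32, 29/8, 15/4, 4 } ⇒ 1835/512
step 14: add blue to get bbbbrbrrbrbrbb; options L={ 0, 1, 2, 3, 7/2, 57/16, 229/64, 917/256, 1835/512 } R={ 459/128, 115/32, 29/8, 15/4, 4 } ⇒ 3671/1024

3671/1024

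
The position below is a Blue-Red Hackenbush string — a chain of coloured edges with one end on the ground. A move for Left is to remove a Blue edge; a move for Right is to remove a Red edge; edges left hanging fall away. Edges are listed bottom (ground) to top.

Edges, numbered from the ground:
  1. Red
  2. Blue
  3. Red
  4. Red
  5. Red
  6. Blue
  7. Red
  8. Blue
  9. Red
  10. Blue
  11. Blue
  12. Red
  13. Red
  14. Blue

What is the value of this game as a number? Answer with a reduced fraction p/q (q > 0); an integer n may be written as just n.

-7501/8192

1 of 14 · R · max L −∞ · min R 0 — -1
2 of 14 · RB · max L -1 · min R 0 — -1/2
3 of 14 · RBR · max L -1 · min R -1/2 — -3/4
4 of 14 · RBRR · max L -1 · min R -3/4 — -7/8
5 of 14 · RBRRR · max L -1 · min R -7/8 — -15/16
6 of 14 · RBRRRB · max L -15/16 · min R -7/8 — -29/32
7 of 14 · RBRRRBR · max L -15/16 · min R -29/32 — -59/64
8 of 14 · RBRRRBRB · max L -59/64 · min R -29/32 — -117/128
9 of 14 · RBRRRBRBR · max L -59/64 · min R -117/128 — -235/256
10 of 14 · RBRRRBRBRB · max L -235/256 · min R -117/128 — -469/512
11 of 14 · RBRRRBRBRBB · max L -469/512 · min R -117/128 — -937/1024
12 of 14 · RBRRRBRBRBBR · max L -469/512 · min R -937/1024 — -1875/2048
13 of 14 · RBRRRBRBRBBRR · max L -469/512 · min R -1875/2048 — -3751/4096
14 of 14 · RBRRRBRBRBBRRB · max L -3751/4096 · min R -1875/2048 — -7501/8192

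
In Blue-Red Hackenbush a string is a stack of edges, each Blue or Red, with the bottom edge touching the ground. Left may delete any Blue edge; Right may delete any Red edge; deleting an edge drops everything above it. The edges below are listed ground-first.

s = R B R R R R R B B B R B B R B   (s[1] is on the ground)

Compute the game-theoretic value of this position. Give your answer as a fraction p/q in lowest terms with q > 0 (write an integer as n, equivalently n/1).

Build G(s[:k]) for k = 1..15, string s = R B R R R R R B B B R B B R B.
step 1: add R to get R; options L={ none } R={ 0 } = -1
step 2: add B to get RB; options L={ -1 } R={ 0 } = -1/2
step 3: add R to get RBR; options L={ -1 } R={ -1/2, 0 } = -3/4
step 4: add R to get RBRR; options L={ -1 } R={ -3/4, -1/2, 0 } = -7/8
step 5: add R to get RBRRR; options L={ -1 } R={ -7/8, -3/4, -1/2, 0 } = -15/16
step 6: add R to get RBRRRR; options L={ -1 } R={ -15/16, -7/8, -3/4, -1/2, 0 } = -31/32
step 7: add R to get RBRRRRR; options L={ -1 } R={ -31/32, -15/16, -7/8, -3/4, -1/2, 0 } = -63/64
step 8: add B to get RBRRRRRB; options L={ -1, -63/64 } R={ -31/32, -15/16, -7/8, -3/4, -1/2, 0 } = -125/128
step 9: add B to get RBRRRRRBB; options L={ -1, -63/64, -125/128 } R={ -31/32, -15/16, -7/8, -3/4, -1/2, 0 } = -249/256
step 10: add B to get RBRRRRRBBB; options L={ -1, -63/64, -125/128, -249/256 } R={ -31/32, -15/16, -7/8, -3/4, -1/2, 0 } = -497/512
step 11: add R to get RBRRRRRBBBR; options L={ -1, -63/64, -125/128, -249/256 } R={ -497/512, -31/32, -15/16, -7/8, -3/4, -1/2, 0 } = -995/1024
step 12: add B to get RBRRRRRBBBRB; options L={ -1, -63/64, -125/128, -249/256, -995/1024 } R={ -497/512, -31/32, -15/16, -7/8, -3/4, -1/2, 0 } = -1989/2048
step 13: add B to get RBRRRRRBBBRBB; options L={ -1, -63/64, -125/128, -249/256, -995/1024, -1989/2048 } R={ -497/512, -31/32, -15/16, -7/8, -3/4, -1/2, 0 } = -3977/4096
step 14: add R to get RBRRRRRBBBRBBR; options L={ -1, -63/64, -125/128, -249/256, -995/1024, -1989/2048 } R={ -3977/4096, -497/512, -31/32, -15/16, -7/8, -3/4, -1/2, 0 } = -7955/8192
step 15: add B to get RBRRRRRBBBRBBRB; options L={ -1, -63/64, -125/128, -249/256, -995/1024, -1989/2048, -7955/8192 } R={ -3977/4096, -497/512, -31/32, -15/16, -7/8, -3/4, -1/2, 0 } = -15909/16384

-15909/16384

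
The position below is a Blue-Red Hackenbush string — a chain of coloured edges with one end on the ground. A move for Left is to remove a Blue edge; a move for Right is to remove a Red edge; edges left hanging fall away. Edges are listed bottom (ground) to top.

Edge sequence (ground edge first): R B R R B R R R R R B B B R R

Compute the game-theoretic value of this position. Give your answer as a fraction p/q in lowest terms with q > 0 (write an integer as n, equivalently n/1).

-14279/16384

1 of 15 · R · max L −∞ · min R 0 so -1
2 of 15 · RB · max L -1 · min R 0 so -1/2
3 of 15 · RBR · max L -1 · min R -1/2 so -3/4
4 of 15 · RBRR · max L -1 · min R -3/4 so -7/8
5 of 15 · RBRRB · max L -7/8 · min R -3/4 so -13/16
6 of 15 · RBRRBR · max L -7/8 · min R -13/16 so -27/32
7 of 15 · RBRRBRR · max L -7/8 · min R -27/32 so -55/64
8 of 15 · RBRRBRRR · max L -7/8 · min R -55/64 so -111/128
9 of 15 · RBRRBRRRR · max L -7/8 · min R -111/128 so -223/256
10 of 15 · RBRRBRRRRR · max L -7/8 · min R -223/256 so -447/512
11 of 15 · RBRRBRRRRRB · max L -447/512 · min R -223/256 so -893/1024
12 of 15 · RBRRBRRRRRBB · max L -893/1024 · min R -223/256 so -1785/2048
13 of 15 · RBRRBRRRRRBBB · max L -1785/2048 · min R -223/256 so -3569/4096
14 of 15 · RBRRBRRRRRBBBR · max L -1785/2048 · min R -3569/4096 so -7139/8192
15 of 15 · RBRRBRRRRRBBBRR · max L -1785/2048 · min R -7139/8192 so -14279/16384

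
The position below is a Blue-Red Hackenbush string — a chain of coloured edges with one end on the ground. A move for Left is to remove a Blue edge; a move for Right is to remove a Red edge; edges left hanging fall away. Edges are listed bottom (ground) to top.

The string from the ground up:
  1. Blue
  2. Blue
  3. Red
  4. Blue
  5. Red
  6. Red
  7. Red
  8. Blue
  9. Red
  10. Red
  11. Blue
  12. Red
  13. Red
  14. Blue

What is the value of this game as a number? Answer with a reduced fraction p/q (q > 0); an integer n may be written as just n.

6291/4096

B: Left { 0 }, Right { — } so simplest 1
BB: Left { 0, 1 }, Right { — } so simplest 2
BBR: Left { 0, 1 }, Right { 2 } so simplest 3/2
BBRB: Left { 0, 1, 3/2 }, Right { 2 } so simplest 7/4
BBRBR: Left { 0, 1, 3/2 }, Right { 7/4, 2 } so simplest 13/8
BBRBRR: Left { 0, 1, 3/2 }, Right { 13/8, 7/4, 2 } so simplest 25/16
BBRBRRR: Left { 0, 1, 3/2 }, Right { 25/16, 13/8, 7/4, 2 } so simplest 49/32
BBRBRRRB: Left { 0, 1, 3/2, 49/32 }, Right { 25/16, 13/8, 7/4, 2 } so simplest 99/64
BBRBRRRBR: Left { 0, 1, 3/2, 49/32 }, Right { 99/64, 25/16, 13/8, 7/4, 2 } so simplest 197/128
BBRBRRRBRR: Left { 0, 1, 3/2, 49/32 }, Right { 197/128, 99/64, 25/16, 13/8, 7/4, 2 } so simplest 393/256
BBRBRRRBRRB: Left { 0, 1, 3/2, 49/32, 393/256 }, Right { 197/128, 99/64, 25/16, 13/8, 7/4, 2 } so simplest 787/512
BBRBRRRBRRBR: Left { 0, 1, 3/2, 49/32, 393/256 }, Right { 787/512, 197/128, 99/64, 25/16, 13/8, 7/4, 2 } so simplest 1573/1024
BBRBRRRBRRBRR: Left { 0, 1, 3/2, 49/32, 393/256 }, Right { 1573/1024, 787/512, 197/128, 99/64, 25/16, 13/8, 7/4, 2 } so simplest 3145/2048
BBRBRRRBRRBRRB: Left { 0, 1, 3/2, 49/32, 393/256, 3145/2048 }, Right { 1573/1024, 787/512, 197/128, 99/64, 25/16, 13/8, 7/4, 2 } so simplest 6291/4096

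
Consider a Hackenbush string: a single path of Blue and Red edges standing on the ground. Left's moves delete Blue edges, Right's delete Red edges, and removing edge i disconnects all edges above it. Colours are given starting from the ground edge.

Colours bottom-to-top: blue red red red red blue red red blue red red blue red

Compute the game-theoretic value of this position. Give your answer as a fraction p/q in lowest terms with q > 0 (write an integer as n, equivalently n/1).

293/4096

edge 1 of 13 (blue): { 0 | · } = 1
edge 2 of 13 (red): { 0 | 1 } = 1/2
edge 3 of 13 (red): { 0 | 1/2 1 } = 1/4
edge 4 of 13 (red): { 0 | 1/4 1/2 1 } = 1/8
edge 5 of 13 (red): { 0 | 1/8 1/4 1/2 1 } = 1/16
edge 6 of 13 (blue): { 0 1/16 | 1/8 1/4 1/2 1 } = 3/32
edge 7 of 13 (red): { 0 1/16 | 3/32 1/8 1/4 1/2 1 } = 5/64
edge 8 of 13 (red): { 0 1/16 | 5/64 3/32 1/8 1/4 1/2 1 } = 9/128
edge 9 of 13 (blue): { 0 1/16 9/128 | 5/64 3/32 1/8 1/4 1/2 1 } = 19/256
edge 10 of 13 (red): { 0 1/16 9/128 | 19/256 5/64 3/32 1/8 1/4 1/2 1 } = 37/512
edge 11 of 13 (red): { 0 1/16 9/128 | 37/512 19/256 5/64 3/32 1/8 1/4 1/2 1 } = 73/1024
edge 12 of 13 (blue): { 0 1/16 9/128 73/1024 | 37/512 19/256 5/64 3/32 1/8 1/4 1/2 1 } = 147/2048
edge 13 of 13 (red): { 0 1/16 9/128 73/1024 | 147/2048 37/512 19/256 5/64 3/32 1/8 1/4 1/2 1 } = 293/4096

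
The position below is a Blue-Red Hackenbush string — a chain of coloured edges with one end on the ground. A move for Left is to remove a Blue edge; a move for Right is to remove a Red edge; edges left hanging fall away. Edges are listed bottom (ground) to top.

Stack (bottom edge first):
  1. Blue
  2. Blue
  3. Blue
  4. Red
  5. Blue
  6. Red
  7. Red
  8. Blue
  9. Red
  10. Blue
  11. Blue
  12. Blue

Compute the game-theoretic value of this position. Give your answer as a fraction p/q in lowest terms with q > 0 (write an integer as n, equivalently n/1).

G_1 [B]  L=[0]  R=[none]  so 1
G_2 [BB]  L=[0, 1]  R=[none]  so 2
G_3 [BBB]  L=[0, 1, 2]  R=[none]  so 3
G_4 [BBBR]  L=[0, 1, 2]  R=[3]  so 5/2
G_5 [BBBRB]  L=[0, 1, 2, 5/2]  R=[3]  so 11/4
G_6 [BBBRBR]  L=[0, 1, 2, 5/2]  R=[11/4, 3]  so 21/8
G_7 [BBBRBRR]  L=[0, 1, 2, 5/2]  R=[21/8, 11/4, 3]  so 41/16
G_8 [BBBRBRRB]  L=[0, 1, 2, 5/2, 41/16]  R=[21/8, 11/4, 3]  so 83/32
G_9 [BBBRBRRBR]  L=[0, 1, 2, 5/2, 41/16]  R=[83/32, 21/8, 11/4, 3]  so 165/64
G_10 [BBBRBRRBRB]  L=[0, 1, 2, 5/2, 41/16, 165/64]  R=[83/32, 21/8, 11/4, 3]  so 331/128
G_11 [BBBRBRRBRBB]  L=[0, 1, 2, 5/2, 41/16, 165/64, 331/128]  R=[83/32, 21/8, 11/4, 3]  so 663/256
G_12 [BBBRBRRBRBBB]  L=[0, 1, 2, 5/2, 41/16, 165/64, 331/128, 663/256]  R=[83/32, 21/8, 11/4, 3]  so 1327/512

1327/512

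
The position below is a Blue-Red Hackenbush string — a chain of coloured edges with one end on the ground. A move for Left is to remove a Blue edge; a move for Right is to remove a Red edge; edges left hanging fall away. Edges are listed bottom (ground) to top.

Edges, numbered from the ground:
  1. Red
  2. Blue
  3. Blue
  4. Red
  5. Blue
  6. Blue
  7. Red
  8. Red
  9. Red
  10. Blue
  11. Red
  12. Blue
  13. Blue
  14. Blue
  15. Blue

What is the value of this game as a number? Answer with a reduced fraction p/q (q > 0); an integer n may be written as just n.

-5025/16384

Recurse on prefixes of the 15-edge string Red Blue Blue Red Blue Blue Red Red Red Blue Red Blue Blue Blue Blue:
R: Left {  }, Right { 0 } → simplest -1
RB: Left { -1 }, Right { 0 } → simplest -1/2
RBB: Left { -1 -1/2 }, Right { 0 } → simplest -1/4
RBBR: Left { -1 -1/2 }, Right { -1/4 0 } → simplest -3/8
RBBRB: Left { -1 -1/2 -3/8 }, Right { -1/4 0 } → simplest -5/16
RBBRBB: Left { -1 -1/2 -3/8 -5/16 }, Right { -1/4 0 } → simplest -9/32
RBBRBBR: Left { -1 -1/2 -3/8 -5/16 }, Right { -9/32 -1/4 0 } → simplest -19/64
RBBRBBRR: Left { -1 -1/2 -3/8 -5/16 }, Right { -19/64 -9/32 -1/4 0 } → simplest -39/128
RBBRBBRRR: Left { -1 -1/2 -3/8 -5/16 }, Right { -39/128 -19/64 -9/32 -1/4 0 } → simplest -79/256
RBBRBBRRRB: Left { -1 -1/2 -3/8 -5/16 -79/256 }, Right { -39/128 -19/64 -9/32 -1/4 0 } → simplest -157/512
RBBRBBRRRBR: Left { -1 -1/2 -3/8 -5/16 -79/256 }, Right { -157/512 -39/128 -19/64 -9/32 -1/4 0 } → simplest -315/1024
RBBRBBRRRBRB: Left { -1 -1/2 -3/8 -5/16 -79/256 -315/1024 }, Right { -157/512 -39/128 -19/64 -9/32 -1/4 0 } → simplest -629/2048
RBBRBBRRRBRBB: Left { -1 -1/2 -3/8 -5/16 -79/256 -315/1024 -629/2048 }, Right { -157/512 -39/128 -19/64 -9/32 -1/4 0 } → simplest -1257/4096
RBBRBBRRRBRBBB: Left { -1 -1/2 -3/8 -5/16 -79/256 -315/1024 -629/2048 -1257/4096 }, Right { -157/512 -39/128 -19/64 -9/32 -1/4 0 } → simplest -2513/8192
RBBRBBRRRBRBBBB: Left { -1 -1/2 -3/8 -5/16 -79/256 -315/1024 -629/2048 -1257/4096 -2513/8192 }, Right { -157/512 -39/128 -19/64 -9/32 -1/4 0 } → simplest -5025/16384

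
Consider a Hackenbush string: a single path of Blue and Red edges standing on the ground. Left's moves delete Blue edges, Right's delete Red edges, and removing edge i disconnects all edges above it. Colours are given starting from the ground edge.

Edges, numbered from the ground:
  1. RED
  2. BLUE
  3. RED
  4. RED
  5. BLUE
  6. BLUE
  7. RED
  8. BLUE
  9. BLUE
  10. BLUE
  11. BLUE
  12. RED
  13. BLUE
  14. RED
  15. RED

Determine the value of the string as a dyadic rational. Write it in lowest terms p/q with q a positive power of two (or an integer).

Prefix values for RED BLUE RED RED BLUE BLUE RED BLUE BLUE BLUE BLUE RED BLUE RED RED via {L|R} + simplicity:
G(R) = { ∅ | 0 } — -1
G(RB) = { -1 | 0 } — -1/2
G(RBR) = { -1 | -1/2 0 } — -3/4
G(RBRR) = { -1 | -3/4 -1/2 0 } — -7/8
G(RBRRB) = { -1 -7/8 | -3/4 -1/2 0 } — -13/16
G(RBRRBB) = { -1 -7/8 -13/16 | -3/4 -1/2 0 } — -25/32
G(RBRRBBR) = { -1 -7/8 -13/16 | -25/32 -3/4 -1/2 0 } — -51/64
G(RBRRBBRB) = { -1 -7/8 -13/16 -51/64 | -25/32 -3/4 -1/2 0 } — -101/128
G(RBRRBBRBB) = { -1 -7/8 -13/16 -51/64 -101/128 | -25/32 -3/4 -1/2 0 } — -201/256
G(RBRRBBRBBB) = { -1 -7/8 -13/16 -51/64 -101/128 -201/256 | -25/32 -3/4 -1/2 0 } — -401/512
G(RBRRBBRBBBB) = { -1 -7/8 -13/16 -51/64 -101/128 -201/256 -401/512 | -25/32 -3/4 -1/2 0 } — -801/1024
G(RBRRBBRBBBBR) = { -1 -7/8 -13/16 -51/64 -101/128 -201/256 -401/512 | -801/1024 -25/32 -3/4 -1/2 0 } — -1603/2048
G(RBRRBBRBBBBRB) = { -1 -7/8 -13/16 -51/64 -101/128 -201/256 -401/512 -1603/2048 | -801/1024 -25/32 -3/4 -1/2 0 } — -3205/4096
G(RBRRBBRBBBBRBR) = { -1 -7/8 -13/16 -51/64 -101/128 -201/256 -401/512 -1603/2048 | -3205/4096 -801/1024 -25/32 -3/4 -1/2 0 } — -6411/8192
G(RBRRBBRBBBBRBRR) = { -1 -7/8 -13/16 -51/64 -101/128 -201/256 -401/512 -1603/2048 | -6411/8192 -3205/4096 -801/1024 -25/32 -3/4 -1/2 0 } — -12823/16384

-12823/16384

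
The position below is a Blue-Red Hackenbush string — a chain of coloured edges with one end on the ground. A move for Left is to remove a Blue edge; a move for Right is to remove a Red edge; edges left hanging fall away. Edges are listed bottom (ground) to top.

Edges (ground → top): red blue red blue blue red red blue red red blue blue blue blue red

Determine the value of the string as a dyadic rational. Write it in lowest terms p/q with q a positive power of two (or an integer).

-9923/16384

Build value(s[:k]) for k = 1..15, string s = red blue red blue blue red red blue red red blue blue blue blue red.
r: Left { (no moves) }, Right { 0 } -> simplest -1
rb: Left { -1 }, Right { 0 } -> simplest -1/2
rbr: Left { -1 }, Right { -1/2 0 } -> simplest -3/4
rbrb: Left { -1 -3/4 }, Right { -1/2 0 } -> simplest -5/8
rbrbb: Left { -1 -3/4 -5/8 }, Right { -1/2 0 } -> simplest -9/16
rbrbbr: Left { -1 -3/4 -5/8 }, Right { -9/16 -1/2 0 } -> simplest -19/32
rbrbbrr: Left { -1 -3/4 -5/8 }, Right { -19/32 -9/16 -1/2 0 } -> simplest -39/64
rbrbbrrb: Left { -1 -3/4 -5/8 -39/64 }, Right { -19/32 -9/16 -1/2 0 } -> simplest -77/128
rbrbbrrbr: Left { -1 -3/4 -5/8 -39/64 }, Right { -77/128 -19/32 -9/16 -1/2 0 } -> simplest -155/256
rbrbbrrbrr: Left { -1 -3/4 -5/8 -39/64 }, Right { -155/256 -77/128 -19/32 -9/16 -1/2 0 } -> simplest -311/512
rbrbbrrbrrb: Left { -1 -3/4 -5/8 -39/64 -311/512 }, Right { -155/256 -77/128 -19/32 -9/16 -1/2 0 } -> simplest -621/1024
rbrbbrrbrrbb: Left { -1 -3/4 -5/8 -39/64 -311/512 -621/1024 }, Right { -155/256 -77/128 -19/32 -9/16 -1/2 0 } -> simplest -1241/2048
rbrbbrrbrrbbb: Left { -1 -3/4 -5/8 -39/64 -311/512 -621/1024 -1241/2048 }, Right { -155/256 -77/128 -19/32 -9/16 -1/2 0 } -> simplest -2481/4096
rbrbbrrbrrbbbb: Left { -1 -3/4 -5/8 -39/64 -311/512 -621/1024 -1241/2048 -2481/4096 }, Right { -155/256 -77/128 -19/32 -9/16 -1/2 0 } -> simplest -4961/8192
rbrbbrrbrrbbbbr: Left { -1 -3/4 -5/8 -39/64 -311/512 -621/1024 -1241/2048 -2481/4096 }, Right { -4961/8192 -155/256 -77/128 -19/32 -9/16 -1/2 0 } -> simplest -9923/16384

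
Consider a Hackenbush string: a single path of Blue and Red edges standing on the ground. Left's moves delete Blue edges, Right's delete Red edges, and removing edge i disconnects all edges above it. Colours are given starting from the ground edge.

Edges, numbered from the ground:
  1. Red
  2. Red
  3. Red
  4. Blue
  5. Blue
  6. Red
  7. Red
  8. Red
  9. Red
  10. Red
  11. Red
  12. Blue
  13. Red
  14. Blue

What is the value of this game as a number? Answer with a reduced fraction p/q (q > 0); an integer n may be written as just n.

-5109/2048

Build val(s[:k]) for k = 1..14, string s = Red Red Red Blue Blue Red Red Red Red Red Red Blue Red Blue.
step 1: add Red to get R; options L={ · } R={ 0 } = -1
step 2: add Red to get RR; options L={ · } R={ -1; 0 } = -2
step 3: add Red to get RRR; options L={ · } R={ -2; -1; 0 } = -3
step 4: add Blue to get RRRB; options L={ -3 } R={ -2; -1; 0 } = -5/2
step 5: add Blue to get RRRBB; options L={ -3; -5/2 } R={ -2; -1; 0 } = -9/4
step 6: add Red to get RRRBBR; options L={ -3; -5/2 } R={ -9/4; -2; -1; 0 } = -19/8
step 7: add Red to get RRRBBRR; options L={ -3; -5/2 } R={ -19/8; -9/4; -2; -1; 0 } = -39/16
step 8: add Red to get RRRBBRRR; options L={ -3; -5/2 } R={ -39/16; -19/8; -9/4; -2; -1; 0 } = -79/32
step 9: add Red to get RRRBBRRRR; options L={ -3; -5/2 } R={ -79/32; -39/16; -19/8; -9/4; -2; -1; 0 } = -159/64
step 10: add Red to get RRRBBRRRRR; options L={ -3; -5/2 } R={ -159/64; -79/32; -39/16; -19/8; -9/4; -2; -1; 0 } = -319/128
step 11: add Red to get RRRBBRRRRRR; options L={ -3; -5/2 } R={ -319/128; -159/64; -79/32; -39/16; -19/8; -9/4; -2; -1; 0 } = -639/256
step 12: add Blue to get RRRBBRRRRRRB; options L={ -3; -5/2; -639/256 } R={ -319/128; -159/64; -79/32; -39/16; -19/8; -9/4; -2; -1; 0 } = -1277/512
step 13: add Red to get RRRBBRRRRRRBR; options L={ -3; -5/2; -639/256 } R={ -1277/512; -319/128; -159/64; -79/32; -39/16; -19/8; -9/4; -2; -1; 0 } = -2555/1024
step 14: add Blue to get RRRBBRRRRRRBRB; options L={ -3; -5/2; -639/256; -2555/1024 } R={ -1277/512; -319/128; -159/64; -79/32; -39/16; -19/8; -9/4; -2; -1; 0 } = -5109/2048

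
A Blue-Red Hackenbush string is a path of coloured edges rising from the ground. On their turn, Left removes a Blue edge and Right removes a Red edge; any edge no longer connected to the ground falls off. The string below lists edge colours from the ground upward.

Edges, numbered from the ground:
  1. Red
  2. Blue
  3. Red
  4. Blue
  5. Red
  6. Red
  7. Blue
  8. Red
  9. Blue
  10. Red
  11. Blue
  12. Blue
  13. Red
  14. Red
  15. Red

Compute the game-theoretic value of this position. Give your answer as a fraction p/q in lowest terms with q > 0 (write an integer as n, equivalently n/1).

edge 1 of 15 (Red): { (no moves) | 0 } → -1
edge 2 of 15 (Blue): { -1 | 0 } → -1/2
edge 3 of 15 (Red): { -1 | -1/2 0 } → -3/4
edge 4 of 15 (Blue): { -1 -3/4 | -1/2 0 } → -5/8
edge 5 of 15 (Red): { -1 -3/4 | -5/8 -1/2 0 } → -11/16
edge 6 of 15 (Red): { -1 -3/4 | -11/16 -5/8 -1/2 0 } → -23/32
edge 7 of 15 (Blue): { -1 -3/4 -23/32 | -11/16 -5/8 -1/2 0 } → -45/64
edge 8 of 15 (Red): { -1 -3/4 -23/32 | -45/64 -11/16 -5/8 -1/2 0 } → -91/128
edge 9 of 15 (Blue): { -1 -3/4 -23/32 -91/128 | -45/64 -11/16 -5/8 -1/2 0 } → -181/256
edge 10 of 15 (Red): { -1 -3/4 -23/32 -91/128 | -181/256 -45/64 -11/16 -5/8 -1/2 0 } → -363/512
edge 11 of 15 (Blue): { -1 -3/4 -23/32 -91/128 -363/512 | -181/256 -45/64 -11/16 -5/8 -1/2 0 } → -725/1024
edge 12 of 15 (Blue): { -1 -3/4 -23/32 -91/128 -363/512 -725/1024 | -181/256 -45/64 -11/16 -5/8 -1/2 0 } → -1449/2048
edge 13 of 15 (Red): { -1 -3/4 -23/32 -91/128 -363/512 -725/1024 | -1449/2048 -181/256 -45/64 -11/16 -5/8 -1/2 0 } → -2899/4096
edge 14 of 15 (Red): { -1 -3/4 -23/32 -91/128 -363/512 -725/1024 | -2899/4096 -1449/2048 -181/256 -45/64 -11/16 -5/8 -1/2 0 } → -5799/8192
edge 15 of 15 (Red): { -1 -3/4 -23/32 -91/128 -363/512 -725/1024 | -5799/8192 -2899/4096 -1449/2048 -181/256 -45/64 -11/16 -5/8 -1/2 0 } → -11599/16384

-11599/16384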